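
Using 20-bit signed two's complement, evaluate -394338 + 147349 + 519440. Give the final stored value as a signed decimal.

272451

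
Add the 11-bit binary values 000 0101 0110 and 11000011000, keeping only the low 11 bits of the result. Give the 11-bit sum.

11001101110

  00001010110
+ 11000011000
= 11001101110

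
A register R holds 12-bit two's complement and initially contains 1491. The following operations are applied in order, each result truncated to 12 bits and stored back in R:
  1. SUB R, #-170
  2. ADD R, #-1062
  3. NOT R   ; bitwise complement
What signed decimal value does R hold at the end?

Start: R = 1491 = 010111010011.
R = 1491 − (-170) = 1661 = 011001111101
R = 1661 + (-1062) = 599 = 001001010111
R = NOT 001001010111 = 110110101000 = -600

-600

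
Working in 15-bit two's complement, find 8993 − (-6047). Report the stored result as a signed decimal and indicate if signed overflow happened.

15040; no overflow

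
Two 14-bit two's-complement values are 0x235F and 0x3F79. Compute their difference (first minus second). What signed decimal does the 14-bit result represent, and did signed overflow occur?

0x235F = 10001101011111 = -7329 (signed)
0x3F79 = 11111101111001 = -135 (signed)
Subtract via negate-and-add: invert 11111101111001 + 1 = 00000010000111 (i.e. 135).
  10001101011111
+ 00000010000111
= 10001111100110
Result 10001111100110: MSB = 1 → 9190 − 16384 = -7194.
Addends (after negating the subtrahend) have opposite signs, so signed overflow cannot occur.

-7194; no overflow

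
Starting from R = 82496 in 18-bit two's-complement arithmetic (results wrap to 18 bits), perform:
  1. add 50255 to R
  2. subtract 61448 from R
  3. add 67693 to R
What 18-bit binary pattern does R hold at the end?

100001111011110100

Start: R = 82496 = 010100001001000000.
R = 82496 + 50255 = 132751; wraps to -129393 = 100000011010001111
R = -129393 − 61448 = -190841; wraps to 71303 = 010001011010000111
R = 71303 + 67693 = 138996; wraps to -123148 = 100001111011110100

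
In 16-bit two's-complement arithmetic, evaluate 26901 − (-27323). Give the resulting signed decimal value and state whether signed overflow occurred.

-11312; overflow

26901 → 0110100100010101
-27323 → 1001010101000101
Subtract via negate-and-add: invert 1001010101000101 + 1 = 0110101010111011 (i.e. 27323).
  0110100100010101
+ 0110101010111011
= 1101001111010000
Result 1101001111010000: MSB = 1 → 54224 − 65536 = -11312.
Both addends (after negating the subtrahend) are non-negative but the stored result is negative: signed overflow. The true value 26901 − (-27323) = 54224 lies outside [-32768, 32767].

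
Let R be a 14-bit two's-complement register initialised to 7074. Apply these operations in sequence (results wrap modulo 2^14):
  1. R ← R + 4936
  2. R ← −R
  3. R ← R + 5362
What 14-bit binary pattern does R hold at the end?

10011000001000

Start: R = 7074 = 01101110100010.
R = 7074 + 4936 = 12010; wraps to -4374 = 10111011101010
R = −(-4374) = 4374 = 01000100010110
R = 4374 + 5362 = 9736; wraps to -6648 = 10011000001000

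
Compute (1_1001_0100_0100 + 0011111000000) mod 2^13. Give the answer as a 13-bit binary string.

0000100000100

  1100101000100
+ 0011111000000
= 0000100000100  (discard carry-out 1)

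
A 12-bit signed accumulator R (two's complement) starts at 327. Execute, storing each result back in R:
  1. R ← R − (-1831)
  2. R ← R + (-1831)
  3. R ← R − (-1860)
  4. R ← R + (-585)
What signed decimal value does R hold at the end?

Start: R = 327 = 000101000111.
R = 327 − (-1831) = 2158; wraps to -1938 = 100001101110
R = -1938 + (-1831) = -3769; wraps to 327 = 000101000111
R = 327 − (-1860) = 2187; wraps to -1909 = 100010001011
R = -1909 + (-585) = -2494; wraps to 1602 = 011001000010

1602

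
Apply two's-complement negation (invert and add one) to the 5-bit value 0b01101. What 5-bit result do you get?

10011

Invert: 10010. Add 1: 10011.
Check: 01101 = 13, 10011 = -13.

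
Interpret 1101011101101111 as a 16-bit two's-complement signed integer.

-10385

MSB is 1, so the value is negative.
Invert: 0010100010010000. Add 1: 0010100010010001 = 10385. So the value is −10385.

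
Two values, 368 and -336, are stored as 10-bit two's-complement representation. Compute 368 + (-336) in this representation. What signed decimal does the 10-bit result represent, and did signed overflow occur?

32; no overflow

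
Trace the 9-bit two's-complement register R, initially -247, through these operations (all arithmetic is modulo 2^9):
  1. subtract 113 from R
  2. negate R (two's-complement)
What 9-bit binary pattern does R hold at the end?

101101000

Start: R = -247 = 100001001.
R = -247 − 113 = -360; wraps to 152 = 010011000
R = −(152) = -152 = 101101000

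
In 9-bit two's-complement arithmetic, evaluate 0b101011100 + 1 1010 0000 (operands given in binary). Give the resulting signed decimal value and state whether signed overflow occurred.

252; overflow

0b101011100 → 101011100 = -164 (signed)
1 1010 0000 → 110100000 = -96 (signed)
  101011100
+ 110100000
= 011111100  (discard carry-out 1)
Result 011111100: MSB = 0 → value 252.
Both addends are negative but the stored result is non-negative: signed overflow. The true value -164 + (-96) = -260 lies outside [-256, 255].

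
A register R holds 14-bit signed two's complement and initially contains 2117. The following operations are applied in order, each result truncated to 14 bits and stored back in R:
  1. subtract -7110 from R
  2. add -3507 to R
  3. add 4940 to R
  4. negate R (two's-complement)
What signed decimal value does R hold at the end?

5724

Start: R = 2117 = 00100001000101.
R = 2117 − (-7110) = 9227; wraps to -7157 = 10010000001011
R = -7157 + (-3507) = -10664; wraps to 5720 = 01011001011000
R = 5720 + 4940 = 10660; wraps to -5724 = 10100110100100
R = −(-5724) = 5724 = 01011001011100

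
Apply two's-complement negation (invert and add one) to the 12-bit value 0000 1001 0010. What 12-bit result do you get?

Invert: 111101101101. Add 1: 111101101110.
Check: 000010010010 = 146, 111101101110 = -146.

111101101110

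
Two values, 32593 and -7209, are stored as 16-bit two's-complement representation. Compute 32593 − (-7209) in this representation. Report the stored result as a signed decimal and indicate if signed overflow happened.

32593 → 0111111101010001
-7209 → 1110001111010111
Subtract via negate-and-add: invert 1110001111010111 + 1 = 0001110000101001 (i.e. 7209).
  0111111101010001
+ 0001110000101001
= 1001101101111010
Result 1001101101111010: MSB = 1 → 39802 − 65536 = -25734.
Both addends (after negating the subtrahend) are non-negative but the stored result is negative: signed overflow. The true value 32593 − (-7209) = 39802 lies outside [-32768, 32767].

-25734; overflow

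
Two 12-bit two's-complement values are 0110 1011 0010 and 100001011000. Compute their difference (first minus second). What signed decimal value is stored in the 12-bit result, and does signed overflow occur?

-422; overflow

0110 1011 0010 → 011010110010 = 1714 (signed)
100001011000 = -1960 (signed)
Subtract via negate-and-add: invert 100001011000 + 1 = 011110101000 (i.e. 1960).
  011010110010
+ 011110101000
= 111001011010
Result 111001011010: MSB = 1 → 3674 − 4096 = -422.
Both addends (after negating the subtrahend) are non-negative but the stored result is negative: signed overflow. The true value 1714 − (-1960) = 3674 lies outside [-2048, 2047].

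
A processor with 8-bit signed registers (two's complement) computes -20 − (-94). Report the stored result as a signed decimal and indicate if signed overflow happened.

74; no overflow

-20 → 11101100
-94 → 10100010
Subtract via negate-and-add: invert 10100010 + 1 = 01011110 (i.e. 94).
  11101100
+ 01011110
= 01001010  (discard carry-out 1)
Result 01001010: MSB = 0 → value 74.
Addends (after negating the subtrahend) have opposite signs, so signed overflow cannot occur.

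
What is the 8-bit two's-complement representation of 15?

00001111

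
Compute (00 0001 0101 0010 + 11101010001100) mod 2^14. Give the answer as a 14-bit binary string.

11101111011110

  00000101010010
+ 11101010001100
= 11101111011110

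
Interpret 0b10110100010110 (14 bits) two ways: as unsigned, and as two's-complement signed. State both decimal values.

Unsigned: 10110100010110 = 11542.
Signed: MSB=1 → 11542 − 16384 = -4842.

unsigned = 11542, signed = -4842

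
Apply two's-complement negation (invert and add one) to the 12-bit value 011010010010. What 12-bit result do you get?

Invert: 100101101101. Add 1: 100101101110.
Check: 011010010010 = 1682, 100101101110 = -1682.

100101101110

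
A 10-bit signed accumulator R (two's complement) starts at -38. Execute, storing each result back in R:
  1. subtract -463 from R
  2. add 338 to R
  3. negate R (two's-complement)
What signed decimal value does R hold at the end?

Start: R = -38 = 1111011010.
R = -38 − (-463) = 425 = 0110101001
R = 425 + 338 = 763; wraps to -261 = 1011111011
R = −(-261) = 261 = 0100000101

261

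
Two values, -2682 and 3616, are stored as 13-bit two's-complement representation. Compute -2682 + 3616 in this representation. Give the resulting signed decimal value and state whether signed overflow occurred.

934; no overflow

-2682 → 1010110000110
3616 → 0111000100000
  1010110000110
+ 0111000100000
= 0001110100110  (discard carry-out 1)
Result 0001110100110: MSB = 0 → value 934.
Addends have opposite signs, so signed overflow cannot occur.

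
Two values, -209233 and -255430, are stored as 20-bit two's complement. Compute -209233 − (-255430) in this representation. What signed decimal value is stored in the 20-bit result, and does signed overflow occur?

46197; no overflow

-209233 → 11001100111010101111
-255430 → 11000001101000111010
Subtract via negate-and-add: invert 11000001101000111010 + 1 = 00111110010111000110 (i.e. 255430).
  11001100111010101111
+ 00111110010111000110
= 00001011010001110101  (discard carry-out 1)
Result 00001011010001110101: MSB = 0 → value 46197.
Addends (after negating the subtrahend) have opposite signs, so signed overflow cannot occur.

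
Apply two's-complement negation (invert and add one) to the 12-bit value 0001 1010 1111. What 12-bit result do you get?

Invert: 111001010000. Add 1: 111001010001.
Check: 000110101111 = 431, 111001010001 = -431.

111001010001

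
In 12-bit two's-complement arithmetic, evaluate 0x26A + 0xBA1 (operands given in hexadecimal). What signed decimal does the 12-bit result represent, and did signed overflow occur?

0x26A = 001001101010 = 618 (signed)
0xBA1 = 101110100001 = -1119 (signed)
  001001101010
+ 101110100001
= 111000001011
Result 111000001011: MSB = 1 → 3595 − 4096 = -501.
Addends have opposite signs, so signed overflow cannot occur.

-501; no overflow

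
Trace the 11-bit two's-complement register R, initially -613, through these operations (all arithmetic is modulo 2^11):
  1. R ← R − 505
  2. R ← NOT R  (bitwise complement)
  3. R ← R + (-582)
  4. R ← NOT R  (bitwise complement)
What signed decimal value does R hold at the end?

Start: R = -613 = 10110011011.
R = -613 − 505 = -1118; wraps to 930 = 01110100010
R = NOT 01110100010 = 10001011101 = -931
R = -931 + (-582) = -1513; wraps to 535 = 01000010111
R = NOT 01000010111 = 10111101000 = -536

-536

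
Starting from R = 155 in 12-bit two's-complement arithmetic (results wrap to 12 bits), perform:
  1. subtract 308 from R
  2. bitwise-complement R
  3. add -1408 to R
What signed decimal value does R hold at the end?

Start: R = 155 = 000010011011.
R = 155 − 308 = -153 = 111101100111
R = NOT 111101100111 = 000010011000 = 152
R = 152 + (-1408) = -1256 = 101100011000

-1256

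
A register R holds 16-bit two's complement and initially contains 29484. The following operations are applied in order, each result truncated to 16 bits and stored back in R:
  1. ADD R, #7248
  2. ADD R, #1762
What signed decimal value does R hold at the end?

-27042

Start: R = 29484 = 0111001100101100.
R = 29484 + 7248 = 36732; wraps to -28804 = 1000111101111100
R = -28804 + 1762 = -27042 = 1001011001011110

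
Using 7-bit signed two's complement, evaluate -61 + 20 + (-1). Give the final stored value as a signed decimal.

-61 + 20 = -41 (1010111)
-41 + (-1) = -42 (1010110)

-42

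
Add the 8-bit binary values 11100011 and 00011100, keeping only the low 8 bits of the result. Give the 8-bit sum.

11111111

  11100011
+ 00011100
= 11111111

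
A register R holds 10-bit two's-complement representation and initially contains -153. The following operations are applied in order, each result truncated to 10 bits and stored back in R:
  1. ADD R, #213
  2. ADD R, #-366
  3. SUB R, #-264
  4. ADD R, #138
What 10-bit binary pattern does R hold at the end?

Start: R = -153 = 1101100111.
R = -153 + 213 = 60 = 0000111100
R = 60 + (-366) = -306 = 1011001110
R = -306 − (-264) = -42 = 1111010110
R = -42 + 138 = 96 = 0001100000

0001100000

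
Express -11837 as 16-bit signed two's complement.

|-11837| = 11837 = 0010111000111101 in 16 bits.
Invert the bits: 1101000111000010. Add 1: 1101000111000011.

1101000111000011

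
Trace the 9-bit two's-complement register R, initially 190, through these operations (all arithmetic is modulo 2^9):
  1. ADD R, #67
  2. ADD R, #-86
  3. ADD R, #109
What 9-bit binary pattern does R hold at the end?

100011000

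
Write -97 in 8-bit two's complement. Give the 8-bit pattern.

10011111

|-97| = 97 = 01100001 in 8 bits.
Invert the bits: 10011110. Add 1: 10011111.
Check: 10011111 reads as 159 − 256 = -97.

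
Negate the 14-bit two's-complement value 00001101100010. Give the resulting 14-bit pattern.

11110010011110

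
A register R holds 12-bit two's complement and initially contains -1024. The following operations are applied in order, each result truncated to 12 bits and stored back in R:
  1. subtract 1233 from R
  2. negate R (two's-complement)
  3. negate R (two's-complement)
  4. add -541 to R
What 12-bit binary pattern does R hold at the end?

010100010010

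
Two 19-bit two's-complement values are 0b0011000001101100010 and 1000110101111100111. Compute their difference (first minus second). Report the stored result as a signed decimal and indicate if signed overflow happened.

0b0011000001101100010 → 0011000001101100010 = 99170 (signed)
1000110101111100111 = -234521 (signed)
Subtract via negate-and-add: invert 1000110101111100111 + 1 = 0111001010000011001 (i.e. 234521).
  0011000001101100010
+ 0111001010000011001
= 1010001011101111011
Result 1010001011101111011: MSB = 1 → 333691 − 524288 = -190597.
Both addends (after negating the subtrahend) are non-negative but the stored result is negative: signed overflow. The true value 99170 − (-234521) = 333691 lies outside [-262144, 262143].

-190597; overflow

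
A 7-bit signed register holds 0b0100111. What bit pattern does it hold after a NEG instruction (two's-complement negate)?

Invert: 1011000. Add 1: 1011001.

1011001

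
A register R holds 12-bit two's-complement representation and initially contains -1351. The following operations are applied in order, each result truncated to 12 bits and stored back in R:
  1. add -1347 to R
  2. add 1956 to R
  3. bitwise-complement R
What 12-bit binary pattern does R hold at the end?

Start: R = -1351 = 101010111001.
R = -1351 + (-1347) = -2698; wraps to 1398 = 010101110110
R = 1398 + 1956 = 3354; wraps to -742 = 110100011010
R = NOT 110100011010 = 001011100101 = 741

001011100101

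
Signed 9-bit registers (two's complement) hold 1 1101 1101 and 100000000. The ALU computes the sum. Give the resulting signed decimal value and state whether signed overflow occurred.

221; overflow

1 1101 1101 → 111011101 = -35 (signed)
100000000 = -256 (signed)
  111011101
+ 100000000
= 011011101  (discard carry-out 1)
Result 011011101: MSB = 0 → value 221.
Both addends are negative but the stored result is non-negative: signed overflow. The true value -35 + (-256) = -291 lies outside [-256, 255].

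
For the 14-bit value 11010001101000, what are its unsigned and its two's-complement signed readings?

Unsigned: 11010001101000 = 13416.
Signed: MSB=1 → 13416 − 16384 = -2968.

unsigned = 13416, signed = -2968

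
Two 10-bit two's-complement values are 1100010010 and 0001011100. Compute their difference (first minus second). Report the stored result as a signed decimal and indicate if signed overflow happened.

-330; no overflow

1100010010 = -238 (signed)
0001011100 = 92 (signed)
Subtract via negate-and-add: invert 0001011100 + 1 = 1110100100 (i.e. -92).
  1100010010
+ 1110100100
= 1010110110  (discard carry-out 1)
Result 1010110110: MSB = 1 → 694 − 1024 = -330.
Both addends (after negating the subtrahend) are negative and so is the stored result: no signed overflow.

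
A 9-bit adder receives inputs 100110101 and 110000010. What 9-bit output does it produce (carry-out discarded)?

010110111

  100110101
+ 110000010
= 010110111  (discard carry-out 1)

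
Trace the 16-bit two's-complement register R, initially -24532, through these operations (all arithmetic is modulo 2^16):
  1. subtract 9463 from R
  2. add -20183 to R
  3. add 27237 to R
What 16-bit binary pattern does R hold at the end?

1001011011000011

Start: R = -24532 = 1010000000101100.
R = -24532 − 9463 = -33995; wraps to 31541 = 0111101100110101
R = 31541 + (-20183) = 11358 = 0010110001011110
R = 11358 + 27237 = 38595; wraps to -26941 = 1001011011000011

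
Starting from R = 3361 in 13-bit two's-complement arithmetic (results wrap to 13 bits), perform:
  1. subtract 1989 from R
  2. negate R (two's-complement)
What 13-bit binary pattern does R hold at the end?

1101010100100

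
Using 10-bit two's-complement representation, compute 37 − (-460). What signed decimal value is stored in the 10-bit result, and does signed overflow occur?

497; no overflow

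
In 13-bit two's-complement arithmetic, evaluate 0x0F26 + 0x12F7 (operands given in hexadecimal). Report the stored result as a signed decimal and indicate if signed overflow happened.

0x0F26 = 0111100100110 = 3878 (signed)
0x12F7 = 1001011110111 = -3337 (signed)
  0111100100110
+ 1001011110111
= 0001000011101  (discard carry-out 1)
Result 0001000011101: MSB = 0 → value 541.
Addends have opposite signs, so signed overflow cannot occur.

541; no overflow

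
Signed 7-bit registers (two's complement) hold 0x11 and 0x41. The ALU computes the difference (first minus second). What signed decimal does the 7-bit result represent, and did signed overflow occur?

0x11 = 0010001 = 17 (signed)
0x41 = 1000001 = -63 (signed)
Subtract via negate-and-add: invert 1000001 + 1 = 0111111 (i.e. 63).
  0010001
+ 0111111
= 1010000
Result 1010000: MSB = 1 → 80 − 128 = -48.
Both addends (after negating the subtrahend) are non-negative but the stored result is negative: signed overflow. The true value 17 − (-63) = 80 lies outside [-64, 63].

-48; overflow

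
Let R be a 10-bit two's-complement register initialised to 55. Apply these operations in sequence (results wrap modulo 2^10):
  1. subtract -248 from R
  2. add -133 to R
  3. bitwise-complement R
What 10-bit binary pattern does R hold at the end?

Start: R = 55 = 0000110111.
R = 55 − (-248) = 303 = 0100101111
R = 303 + (-133) = 170 = 0010101010
R = NOT 0010101010 = 1101010101 = -171

1101010101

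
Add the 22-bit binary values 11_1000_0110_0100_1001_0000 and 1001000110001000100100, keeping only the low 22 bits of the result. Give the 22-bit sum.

0111001100011010110100

  1110000110010010010000
+ 1001000110001000100100
= 0111001100011010110100  (discard carry-out 1)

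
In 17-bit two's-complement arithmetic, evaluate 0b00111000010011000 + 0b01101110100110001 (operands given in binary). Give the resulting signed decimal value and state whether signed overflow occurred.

-45623; overflow

0b00111000010011000 → 00111000010011000 = 28824 (signed)
0b01101110100110001 → 01101110100110001 = 56625 (signed)
  00111000010011000
+ 01101110100110001
= 10100110111001001
Result 10100110111001001: MSB = 1 → 85449 − 131072 = -45623.
Both addends are non-negative but the stored result is negative: signed overflow. The true value 28824 + 56625 = 85449 lies outside [-65536, 65535].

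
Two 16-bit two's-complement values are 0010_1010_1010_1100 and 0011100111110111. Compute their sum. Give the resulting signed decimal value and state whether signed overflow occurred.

25763; no overflow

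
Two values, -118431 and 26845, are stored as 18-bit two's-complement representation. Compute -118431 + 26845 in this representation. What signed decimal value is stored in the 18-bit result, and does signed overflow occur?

-118431 → 100011000101100001
26845 → 000110100011011101
  100011000101100001
+ 000110100011011101
= 101001101000111110
Result 101001101000111110: MSB = 1 → 170558 − 262144 = -91586.
Addends have opposite signs, so signed overflow cannot occur.

-91586; no overflow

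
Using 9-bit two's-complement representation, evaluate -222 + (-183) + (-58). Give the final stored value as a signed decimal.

49

-222 + (-183) = -405 → wraps to 107 (001101011)
107 + (-58) = 49 (000110001)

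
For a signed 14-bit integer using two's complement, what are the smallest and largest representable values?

min = -8192, max = 8191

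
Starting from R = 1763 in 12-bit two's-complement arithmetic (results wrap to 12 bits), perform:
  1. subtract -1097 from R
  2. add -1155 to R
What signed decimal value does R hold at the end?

1705

Start: R = 1763 = 011011100011.
R = 1763 − (-1097) = 2860; wraps to -1236 = 101100101100
R = -1236 + (-1155) = -2391; wraps to 1705 = 011010101001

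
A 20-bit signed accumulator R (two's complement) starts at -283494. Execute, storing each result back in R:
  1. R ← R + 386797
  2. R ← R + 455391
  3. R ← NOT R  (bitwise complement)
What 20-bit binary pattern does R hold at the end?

01110111100110011001

Start: R = -283494 = 10111010110010011010.
R = -283494 + 386797 = 103303 = 00011001001110000111
R = 103303 + 455391 = 558694; wraps to -489882 = 10001000011001100110
R = NOT 10001000011001100110 = 01110111100110011001 = 489881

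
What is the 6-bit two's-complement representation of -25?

100111

|-25| = 25 = 011001 in 6 bits.
Invert the bits: 100110. Add 1: 100111.
Check: 100111 reads as 39 − 64 = -25.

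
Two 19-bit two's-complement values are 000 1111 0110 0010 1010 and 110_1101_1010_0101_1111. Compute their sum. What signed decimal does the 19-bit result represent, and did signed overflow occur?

000 1111 0110 0010 1010 → 0001111011000101010 = 63018 (signed)
110_1101_1010_0101_1111 → 1101101101001011111 = -75169 (signed)
  0001111011000101010
+ 1101101101001011111
= 1111101000010001001
Result 1111101000010001001: MSB = 1 → 512137 − 524288 = -12151.
Addends have opposite signs, so signed overflow cannot occur.

-12151; no overflow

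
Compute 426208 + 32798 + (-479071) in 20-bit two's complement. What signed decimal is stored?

-20065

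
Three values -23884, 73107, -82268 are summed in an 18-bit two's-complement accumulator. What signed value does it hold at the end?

-33045

-23884 + 73107 = 49223 (001100000001000111)
49223 + (-82268) = -33045 (110111111011101011)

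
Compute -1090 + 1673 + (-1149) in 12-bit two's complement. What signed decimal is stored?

-566

-1090 + 1673 = 583 (001001000111)
583 + (-1149) = -566 (110111001010)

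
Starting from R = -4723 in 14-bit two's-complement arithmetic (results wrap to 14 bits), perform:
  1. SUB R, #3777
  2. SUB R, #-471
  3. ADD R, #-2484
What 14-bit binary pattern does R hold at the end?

Start: R = -4723 = 10110110001101.
R = -4723 − 3777 = -8500; wraps to 7884 = 01111011001100
R = 7884 − (-471) = 8355; wraps to -8029 = 10000010100011
R = -8029 + (-2484) = -10513; wraps to 5871 = 01011011101111

01011011101111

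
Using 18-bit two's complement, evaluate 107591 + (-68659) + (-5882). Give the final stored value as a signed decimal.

33050

107591 + (-68659) = 38932 (001001100000010100)
38932 + (-5882) = 33050 (001000000100011010)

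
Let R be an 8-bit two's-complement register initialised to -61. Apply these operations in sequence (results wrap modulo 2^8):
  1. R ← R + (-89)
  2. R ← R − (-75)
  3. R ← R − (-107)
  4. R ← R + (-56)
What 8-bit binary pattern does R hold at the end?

11101000

Start: R = -61 = 11000011.
R = -61 + (-89) = -150; wraps to 106 = 01101010
R = 106 − (-75) = 181; wraps to -75 = 10110101
R = -75 − (-107) = 32 = 00100000
R = 32 + (-56) = -24 = 11101000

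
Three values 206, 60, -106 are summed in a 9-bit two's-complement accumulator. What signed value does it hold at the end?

160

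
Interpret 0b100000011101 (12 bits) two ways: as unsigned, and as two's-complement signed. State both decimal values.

Unsigned: 100000011101 = 2077.
Signed: MSB=1 → 2077 − 4096 = -2019.

unsigned = 2077, signed = -2019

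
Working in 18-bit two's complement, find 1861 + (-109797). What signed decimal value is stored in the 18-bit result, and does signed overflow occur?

-107936; no overflow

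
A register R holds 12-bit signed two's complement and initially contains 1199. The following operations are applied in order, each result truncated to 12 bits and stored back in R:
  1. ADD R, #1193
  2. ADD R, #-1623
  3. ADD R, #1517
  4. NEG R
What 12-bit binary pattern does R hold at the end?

Start: R = 1199 = 010010101111.
R = 1199 + 1193 = 2392; wraps to -1704 = 100101011000
R = -1704 + (-1623) = -3327; wraps to 769 = 001100000001
R = 769 + 1517 = 2286; wraps to -1810 = 100011101110
R = −(-1810) = 1810 = 011100010010

011100010010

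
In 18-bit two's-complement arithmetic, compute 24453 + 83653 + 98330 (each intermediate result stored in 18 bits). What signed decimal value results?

-55708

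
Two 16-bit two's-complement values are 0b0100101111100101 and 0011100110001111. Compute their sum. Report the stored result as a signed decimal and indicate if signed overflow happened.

0b0100101111100101 → 0100101111100101 = 19429 (signed)
0011100110001111 = 14735 (signed)
  0100101111100101
+ 0011100110001111
= 1000010101110100
Result 1000010101110100: MSB = 1 → 34164 − 65536 = -31372.
Both addends are non-negative but the stored result is negative: signed overflow. The true value 19429 + 14735 = 34164 lies outside [-32768, 32767].

-31372; overflow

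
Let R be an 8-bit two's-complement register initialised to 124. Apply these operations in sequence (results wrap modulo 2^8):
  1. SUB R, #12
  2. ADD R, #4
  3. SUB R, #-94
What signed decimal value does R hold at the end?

-46

Start: R = 124 = 01111100.
R = 124 − 12 = 112 = 01110000
R = 112 + 4 = 116 = 01110100
R = 116 − (-94) = 210; wraps to -46 = 11010010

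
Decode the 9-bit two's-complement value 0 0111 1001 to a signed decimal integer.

121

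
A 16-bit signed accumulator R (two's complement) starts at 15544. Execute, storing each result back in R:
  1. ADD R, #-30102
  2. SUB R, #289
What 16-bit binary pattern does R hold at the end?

1100011000000001

Start: R = 15544 = 0011110010111000.
R = 15544 + (-30102) = -14558 = 1100011100100010
R = -14558 − 289 = -14847 = 1100011000000001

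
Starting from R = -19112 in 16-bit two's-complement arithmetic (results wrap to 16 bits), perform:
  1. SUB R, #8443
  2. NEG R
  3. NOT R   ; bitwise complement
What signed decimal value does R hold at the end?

-27556

Start: R = -19112 = 1011010101011000.
R = -19112 − 8443 = -27555 = 1001010001011101
R = −(-27555) = 27555 = 0110101110100011
R = NOT 0110101110100011 = 1001010001011100 = -27556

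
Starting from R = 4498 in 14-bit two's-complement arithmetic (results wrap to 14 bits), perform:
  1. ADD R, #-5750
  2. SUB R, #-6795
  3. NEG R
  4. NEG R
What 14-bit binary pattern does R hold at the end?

01010110100111

Start: R = 4498 = 01000110010010.
R = 4498 + (-5750) = -1252 = 11101100011100
R = -1252 − (-6795) = 5543 = 01010110100111
R = −(5543) = -5543 = 10101001011001
R = −(-5543) = 5543 = 01010110100111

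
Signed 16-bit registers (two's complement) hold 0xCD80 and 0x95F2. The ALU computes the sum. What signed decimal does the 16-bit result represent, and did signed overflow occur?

25458; overflow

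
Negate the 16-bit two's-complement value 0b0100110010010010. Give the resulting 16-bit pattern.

Invert: 1011001101101101. Add 1: 1011001101101110.
Check: 0100110010010010 = 19602, 1011001101101110 = -19602.

1011001101101110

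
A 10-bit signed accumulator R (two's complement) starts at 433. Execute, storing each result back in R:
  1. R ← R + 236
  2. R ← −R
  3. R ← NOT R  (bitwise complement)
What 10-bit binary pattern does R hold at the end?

1010011100

Start: R = 433 = 0110110001.
R = 433 + 236 = 669; wraps to -355 = 1010011101
R = −(-355) = 355 = 0101100011
R = NOT 0101100011 = 1010011100 = -356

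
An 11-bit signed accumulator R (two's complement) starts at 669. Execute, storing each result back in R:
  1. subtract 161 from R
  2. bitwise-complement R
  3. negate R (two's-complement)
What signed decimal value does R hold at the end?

509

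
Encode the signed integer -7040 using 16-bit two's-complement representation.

1110010010000000

|-7040| = 7040 = 0001101110000000 in 16 bits.
Invert the bits: 1110010001111111. Add 1: 1110010010000000.
Check: 1110010010000000 reads as 58496 − 65536 = -7040.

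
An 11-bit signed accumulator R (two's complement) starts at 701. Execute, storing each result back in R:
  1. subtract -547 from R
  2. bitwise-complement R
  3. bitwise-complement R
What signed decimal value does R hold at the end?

-800

Start: R = 701 = 01010111101.
R = 701 − (-547) = 1248; wraps to -800 = 10011100000
R = NOT 10011100000 = 01100011111 = 799
R = NOT 01100011111 = 10011100000 = -800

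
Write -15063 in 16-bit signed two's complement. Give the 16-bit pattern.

|-15063| = 15063 = 0011101011010111 in 16 bits.
Invert the bits: 1100010100101000. Add 1: 1100010100101001.
Check: 1100010100101001 reads as 50473 − 65536 = -15063.

1100010100101001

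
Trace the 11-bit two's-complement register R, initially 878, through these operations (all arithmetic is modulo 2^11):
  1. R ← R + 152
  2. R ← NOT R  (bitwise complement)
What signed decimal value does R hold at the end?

1017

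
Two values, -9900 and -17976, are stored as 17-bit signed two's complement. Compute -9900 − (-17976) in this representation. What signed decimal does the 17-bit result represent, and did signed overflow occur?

8076; no overflow

-9900 → 11101100101010100
-17976 → 11011100111001000
Subtract via negate-and-add: invert 11011100111001000 + 1 = 00100011000111000 (i.e. 17976).
  11101100101010100
+ 00100011000111000
= 00001111110001100  (discard carry-out 1)
Result 00001111110001100: MSB = 0 → value 8076.
Addends (after negating the subtrahend) have opposite signs, so signed overflow cannot occur.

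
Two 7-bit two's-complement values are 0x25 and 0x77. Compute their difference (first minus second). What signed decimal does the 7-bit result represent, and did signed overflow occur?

46; no overflow

0x25 = 0100101 = 37 (signed)
0x77 = 1110111 = -9 (signed)
Subtract via negate-and-add: invert 1110111 + 1 = 0001001 (i.e. 9).
  0100101
+ 0001001
= 0101110
Result 0101110: MSB = 0 → value 46.
Both addends (after negating the subtrahend) are non-negative and so is the stored result: no signed overflow.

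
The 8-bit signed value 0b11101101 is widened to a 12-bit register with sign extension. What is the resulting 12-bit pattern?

111111101101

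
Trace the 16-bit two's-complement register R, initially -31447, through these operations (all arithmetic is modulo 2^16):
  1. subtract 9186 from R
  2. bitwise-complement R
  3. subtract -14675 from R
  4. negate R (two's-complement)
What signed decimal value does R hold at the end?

Start: R = -31447 = 1000010100101001.
R = -31447 − 9186 = -40633; wraps to 24903 = 0110000101000111
R = NOT 0110000101000111 = 1001111010111000 = -24904
R = -24904 − (-14675) = -10229 = 1101100000001011
R = −(-10229) = 10229 = 0010011111110101

10229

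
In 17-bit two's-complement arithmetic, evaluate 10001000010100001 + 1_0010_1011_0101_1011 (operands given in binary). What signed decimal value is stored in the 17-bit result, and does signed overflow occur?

15356; overflow

10001000010100001 = -61279 (signed)
1_0010_1011_0101_1011 → 10010101101011011 = -54437 (signed)
  10001000010100001
+ 10010101101011011
= 00011101111111100  (discard carry-out 1)
Result 00011101111111100: MSB = 0 → value 15356.
Both addends are negative but the stored result is non-negative: signed overflow. The true value -61279 + (-54437) = -115716 lies outside [-65536, 65535].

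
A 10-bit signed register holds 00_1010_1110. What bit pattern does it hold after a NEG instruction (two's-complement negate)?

Invert: 1101010001. Add 1: 1101010010.
Check: 0010101110 = 174, 1101010010 = -174.

1101010010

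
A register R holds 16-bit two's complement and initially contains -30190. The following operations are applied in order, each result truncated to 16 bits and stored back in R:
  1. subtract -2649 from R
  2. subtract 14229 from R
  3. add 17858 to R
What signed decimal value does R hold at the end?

Start: R = -30190 = 1000101000010010.
R = -30190 − (-2649) = -27541 = 1001010001101011
R = -27541 − 14229 = -41770; wraps to 23766 = 0101110011010110
R = 23766 + 17858 = 41624; wraps to -23912 = 1010001010011000

-23912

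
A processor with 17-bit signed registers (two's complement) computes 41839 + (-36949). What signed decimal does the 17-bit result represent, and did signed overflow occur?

4890; no overflow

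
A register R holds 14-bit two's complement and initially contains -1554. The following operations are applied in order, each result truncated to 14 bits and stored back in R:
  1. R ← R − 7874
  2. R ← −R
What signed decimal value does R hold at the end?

Start: R = -1554 = 11100111101110.
R = -1554 − 7874 = -9428; wraps to 6956 = 01101100101100
R = −(6956) = -6956 = 10010011010100

-6956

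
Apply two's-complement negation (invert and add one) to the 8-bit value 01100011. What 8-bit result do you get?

Invert: 10011100. Add 1: 10011101.
Check: 01100011 = 99, 10011101 = -99.

10011101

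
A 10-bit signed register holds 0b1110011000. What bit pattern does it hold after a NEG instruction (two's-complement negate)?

0001101000

Invert: 0001100111. Add 1: 0001101000.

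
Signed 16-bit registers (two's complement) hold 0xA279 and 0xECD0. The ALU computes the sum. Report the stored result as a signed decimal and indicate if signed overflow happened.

0xA279 = 1010001001111001 = -23943 (signed)
0xECD0 = 1110110011010000 = -4912 (signed)
  1010001001111001
+ 1110110011010000
= 1000111101001001  (discard carry-out 1)
Result 1000111101001001: MSB = 1 → 36681 − 65536 = -28855.
Both addends are negative and so is the stored result: no signed overflow.

-28855; no overflow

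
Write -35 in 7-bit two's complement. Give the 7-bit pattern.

|-35| = 35 = 0100011 in 7 bits.
Invert the bits: 1011100. Add 1: 1011101.

1011101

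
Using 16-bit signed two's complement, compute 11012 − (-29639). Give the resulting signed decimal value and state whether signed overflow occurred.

11012 → 0010101100000100
-29639 → 1000110000111001
Subtract via negate-and-add: invert 1000110000111001 + 1 = 0111001111000111 (i.e. 29639).
  0010101100000100
+ 0111001111000111
= 1001111011001011
Result 1001111011001011: MSB = 1 → 40651 − 65536 = -24885.
Both addends (after negating the subtrahend) are non-negative but the stored result is negative: signed overflow. The true value 11012 − (-29639) = 40651 lies outside [-32768, 32767].

-24885; overflow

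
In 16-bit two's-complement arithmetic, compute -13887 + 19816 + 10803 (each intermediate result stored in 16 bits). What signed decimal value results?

-13887 + 19816 = 5929 (0001011100101001)
5929 + 10803 = 16732 (0100000101011100)

16732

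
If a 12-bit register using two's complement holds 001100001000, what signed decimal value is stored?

776

MSB is 0, so the value is non-negative: 001100001000 = 776.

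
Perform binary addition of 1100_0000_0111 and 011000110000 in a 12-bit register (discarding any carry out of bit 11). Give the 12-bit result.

001000110111

  110000000111
+ 011000110000
= 001000110111  (discard carry-out 1)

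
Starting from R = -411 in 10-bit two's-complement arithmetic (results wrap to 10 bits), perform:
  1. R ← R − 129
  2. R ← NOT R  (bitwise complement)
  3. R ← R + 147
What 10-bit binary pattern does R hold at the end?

1010101110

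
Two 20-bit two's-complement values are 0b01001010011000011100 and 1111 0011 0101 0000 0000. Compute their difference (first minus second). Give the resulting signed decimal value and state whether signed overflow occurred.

356636; no overflow

0b01001010011000011100 → 01001010011000011100 = 304668 (signed)
1111 0011 0101 0000 0000 → 11110011010100000000 = -51968 (signed)
Subtract via negate-and-add: invert 11110011010100000000 + 1 = 00001100101100000000 (i.e. 51968).
  01001010011000011100
+ 00001100101100000000
= 01010111000100011100
Result 01010111000100011100: MSB = 0 → value 356636.
Both addends (after negating the subtrahend) are non-negative and so is the stored result: no signed overflow.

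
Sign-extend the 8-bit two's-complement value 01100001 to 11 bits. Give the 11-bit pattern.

00001100001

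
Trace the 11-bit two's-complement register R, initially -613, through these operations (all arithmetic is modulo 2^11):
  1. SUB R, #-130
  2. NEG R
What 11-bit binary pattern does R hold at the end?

Start: R = -613 = 10110011011.
R = -613 − (-130) = -483 = 11000011101
R = −(-483) = 483 = 00111100011

00111100011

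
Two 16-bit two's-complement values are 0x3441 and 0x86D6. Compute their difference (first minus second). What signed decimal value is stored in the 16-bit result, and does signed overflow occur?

-21141; overflow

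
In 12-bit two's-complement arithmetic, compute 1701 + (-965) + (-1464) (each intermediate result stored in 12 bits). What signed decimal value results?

-728

1701 + (-965) = 736 (001011100000)
736 + (-1464) = -728 (110100101000)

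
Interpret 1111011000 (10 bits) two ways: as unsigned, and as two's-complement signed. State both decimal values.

unsigned = 984, signed = -40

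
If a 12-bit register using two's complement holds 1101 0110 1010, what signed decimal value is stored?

-662

MSB is 1, so the value is negative.
Unsigned reading: 3434. Subtract 2^12 = 4096: 3434 − 4096 = -662.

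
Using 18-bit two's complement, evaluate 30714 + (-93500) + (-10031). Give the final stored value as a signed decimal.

30714 + (-93500) = -62786 (110000101010111110)
-62786 + (-10031) = -72817 (101110001110001111)

-72817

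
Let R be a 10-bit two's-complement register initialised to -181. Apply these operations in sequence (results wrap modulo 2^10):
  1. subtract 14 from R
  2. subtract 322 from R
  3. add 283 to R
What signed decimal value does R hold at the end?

-234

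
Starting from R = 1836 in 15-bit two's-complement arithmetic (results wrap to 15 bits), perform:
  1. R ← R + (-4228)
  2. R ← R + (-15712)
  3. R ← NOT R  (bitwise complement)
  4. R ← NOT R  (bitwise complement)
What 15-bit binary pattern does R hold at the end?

Start: R = 1836 = 000011100101100.
R = 1836 + (-4228) = -2392 = 111011010101000
R = -2392 + (-15712) = -18104; wraps to 14664 = 011100101001000
R = NOT 011100101001000 = 100011010110111 = -14665
R = NOT 100011010110111 = 011100101001000 = 14664

011100101001000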